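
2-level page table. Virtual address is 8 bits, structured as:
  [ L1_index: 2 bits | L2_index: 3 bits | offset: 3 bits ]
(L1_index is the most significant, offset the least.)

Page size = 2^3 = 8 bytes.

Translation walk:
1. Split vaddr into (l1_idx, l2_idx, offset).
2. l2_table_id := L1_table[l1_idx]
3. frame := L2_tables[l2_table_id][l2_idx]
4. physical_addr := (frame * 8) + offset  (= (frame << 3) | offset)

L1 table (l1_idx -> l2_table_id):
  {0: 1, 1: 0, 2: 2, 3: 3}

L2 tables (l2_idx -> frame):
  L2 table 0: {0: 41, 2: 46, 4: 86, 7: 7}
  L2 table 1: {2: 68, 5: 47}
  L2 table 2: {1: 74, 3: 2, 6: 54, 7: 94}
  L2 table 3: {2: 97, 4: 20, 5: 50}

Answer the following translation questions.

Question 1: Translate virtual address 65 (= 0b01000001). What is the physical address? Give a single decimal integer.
vaddr = 65 = 0b01000001
Split: l1_idx=1, l2_idx=0, offset=1
L1[1] = 0
L2[0][0] = 41
paddr = 41 * 8 + 1 = 329

Answer: 329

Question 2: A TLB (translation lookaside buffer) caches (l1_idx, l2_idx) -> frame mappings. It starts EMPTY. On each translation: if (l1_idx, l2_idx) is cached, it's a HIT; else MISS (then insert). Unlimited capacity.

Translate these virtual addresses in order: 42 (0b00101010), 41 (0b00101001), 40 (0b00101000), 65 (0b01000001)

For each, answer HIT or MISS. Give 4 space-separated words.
vaddr=42: (0,5) not in TLB -> MISS, insert
vaddr=41: (0,5) in TLB -> HIT
vaddr=40: (0,5) in TLB -> HIT
vaddr=65: (1,0) not in TLB -> MISS, insert

Answer: MISS HIT HIT MISS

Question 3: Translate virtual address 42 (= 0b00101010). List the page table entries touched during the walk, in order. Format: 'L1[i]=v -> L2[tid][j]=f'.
vaddr = 42 = 0b00101010
Split: l1_idx=0, l2_idx=5, offset=2

Answer: L1[0]=1 -> L2[1][5]=47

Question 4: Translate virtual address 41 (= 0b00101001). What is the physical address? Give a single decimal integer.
Answer: 377

Derivation:
vaddr = 41 = 0b00101001
Split: l1_idx=0, l2_idx=5, offset=1
L1[0] = 1
L2[1][5] = 47
paddr = 47 * 8 + 1 = 377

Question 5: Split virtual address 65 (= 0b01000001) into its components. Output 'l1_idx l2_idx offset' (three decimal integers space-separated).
Answer: 1 0 1

Derivation:
vaddr = 65 = 0b01000001
  top 2 bits -> l1_idx = 1
  next 3 bits -> l2_idx = 0
  bottom 3 bits -> offset = 1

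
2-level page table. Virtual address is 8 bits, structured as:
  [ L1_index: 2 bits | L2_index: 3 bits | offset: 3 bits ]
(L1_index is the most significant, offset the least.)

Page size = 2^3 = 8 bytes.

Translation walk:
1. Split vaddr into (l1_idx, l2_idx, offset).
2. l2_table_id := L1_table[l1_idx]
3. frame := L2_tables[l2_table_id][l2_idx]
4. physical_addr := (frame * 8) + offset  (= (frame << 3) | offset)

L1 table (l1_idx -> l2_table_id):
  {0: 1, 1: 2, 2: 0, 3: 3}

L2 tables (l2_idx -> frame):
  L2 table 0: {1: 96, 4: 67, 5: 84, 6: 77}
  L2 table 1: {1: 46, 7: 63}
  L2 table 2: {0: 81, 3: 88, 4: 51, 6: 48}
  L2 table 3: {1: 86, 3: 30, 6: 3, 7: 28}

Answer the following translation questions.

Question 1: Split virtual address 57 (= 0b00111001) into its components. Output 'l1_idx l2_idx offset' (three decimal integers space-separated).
vaddr = 57 = 0b00111001
  top 2 bits -> l1_idx = 0
  next 3 bits -> l2_idx = 7
  bottom 3 bits -> offset = 1

Answer: 0 7 1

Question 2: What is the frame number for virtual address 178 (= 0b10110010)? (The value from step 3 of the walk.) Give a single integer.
Answer: 77

Derivation:
vaddr = 178: l1_idx=2, l2_idx=6
L1[2] = 0; L2[0][6] = 77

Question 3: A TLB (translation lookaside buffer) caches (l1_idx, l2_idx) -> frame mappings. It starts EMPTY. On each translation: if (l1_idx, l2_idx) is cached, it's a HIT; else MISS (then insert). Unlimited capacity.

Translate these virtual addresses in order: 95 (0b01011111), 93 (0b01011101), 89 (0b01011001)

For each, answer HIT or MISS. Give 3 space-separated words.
vaddr=95: (1,3) not in TLB -> MISS, insert
vaddr=93: (1,3) in TLB -> HIT
vaddr=89: (1,3) in TLB -> HIT

Answer: MISS HIT HIT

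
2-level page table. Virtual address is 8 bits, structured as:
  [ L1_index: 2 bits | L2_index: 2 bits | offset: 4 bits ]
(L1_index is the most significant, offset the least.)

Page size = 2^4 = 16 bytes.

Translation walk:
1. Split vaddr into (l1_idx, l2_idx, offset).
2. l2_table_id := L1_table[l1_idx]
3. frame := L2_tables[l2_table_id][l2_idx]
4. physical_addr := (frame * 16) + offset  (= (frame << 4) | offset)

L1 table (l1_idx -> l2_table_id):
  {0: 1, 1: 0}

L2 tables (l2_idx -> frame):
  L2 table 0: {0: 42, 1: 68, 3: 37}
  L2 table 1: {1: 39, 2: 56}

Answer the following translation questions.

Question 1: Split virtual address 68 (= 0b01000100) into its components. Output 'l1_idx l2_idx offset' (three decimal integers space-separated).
vaddr = 68 = 0b01000100
  top 2 bits -> l1_idx = 1
  next 2 bits -> l2_idx = 0
  bottom 4 bits -> offset = 4

Answer: 1 0 4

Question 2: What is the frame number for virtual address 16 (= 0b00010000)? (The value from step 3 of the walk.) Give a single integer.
Answer: 39

Derivation:
vaddr = 16: l1_idx=0, l2_idx=1
L1[0] = 1; L2[1][1] = 39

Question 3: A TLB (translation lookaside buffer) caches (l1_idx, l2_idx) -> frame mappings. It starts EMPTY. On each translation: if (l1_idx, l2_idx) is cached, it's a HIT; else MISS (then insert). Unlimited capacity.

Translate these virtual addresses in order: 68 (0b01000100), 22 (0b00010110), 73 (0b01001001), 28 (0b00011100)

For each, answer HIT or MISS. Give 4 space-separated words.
vaddr=68: (1,0) not in TLB -> MISS, insert
vaddr=22: (0,1) not in TLB -> MISS, insert
vaddr=73: (1,0) in TLB -> HIT
vaddr=28: (0,1) in TLB -> HIT

Answer: MISS MISS HIT HIT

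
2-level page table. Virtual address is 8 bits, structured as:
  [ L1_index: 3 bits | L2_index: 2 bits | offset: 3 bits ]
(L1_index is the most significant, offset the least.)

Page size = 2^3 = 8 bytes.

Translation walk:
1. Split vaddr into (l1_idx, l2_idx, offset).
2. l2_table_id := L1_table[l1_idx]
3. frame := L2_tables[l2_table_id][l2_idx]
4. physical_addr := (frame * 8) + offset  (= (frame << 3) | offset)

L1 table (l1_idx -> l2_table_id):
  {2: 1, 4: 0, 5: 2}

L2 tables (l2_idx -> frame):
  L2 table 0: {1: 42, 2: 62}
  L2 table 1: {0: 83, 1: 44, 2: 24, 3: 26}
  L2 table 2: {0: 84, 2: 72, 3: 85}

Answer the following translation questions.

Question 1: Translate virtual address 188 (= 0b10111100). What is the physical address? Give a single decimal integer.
vaddr = 188 = 0b10111100
Split: l1_idx=5, l2_idx=3, offset=4
L1[5] = 2
L2[2][3] = 85
paddr = 85 * 8 + 4 = 684

Answer: 684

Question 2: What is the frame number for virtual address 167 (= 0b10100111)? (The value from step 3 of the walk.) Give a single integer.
vaddr = 167: l1_idx=5, l2_idx=0
L1[5] = 2; L2[2][0] = 84

Answer: 84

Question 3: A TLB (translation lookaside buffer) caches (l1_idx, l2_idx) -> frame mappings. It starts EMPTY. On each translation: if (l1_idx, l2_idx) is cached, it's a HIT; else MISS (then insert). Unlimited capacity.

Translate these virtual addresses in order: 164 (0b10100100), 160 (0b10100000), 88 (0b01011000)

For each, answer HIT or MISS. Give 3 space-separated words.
Answer: MISS HIT MISS

Derivation:
vaddr=164: (5,0) not in TLB -> MISS, insert
vaddr=160: (5,0) in TLB -> HIT
vaddr=88: (2,3) not in TLB -> MISS, insert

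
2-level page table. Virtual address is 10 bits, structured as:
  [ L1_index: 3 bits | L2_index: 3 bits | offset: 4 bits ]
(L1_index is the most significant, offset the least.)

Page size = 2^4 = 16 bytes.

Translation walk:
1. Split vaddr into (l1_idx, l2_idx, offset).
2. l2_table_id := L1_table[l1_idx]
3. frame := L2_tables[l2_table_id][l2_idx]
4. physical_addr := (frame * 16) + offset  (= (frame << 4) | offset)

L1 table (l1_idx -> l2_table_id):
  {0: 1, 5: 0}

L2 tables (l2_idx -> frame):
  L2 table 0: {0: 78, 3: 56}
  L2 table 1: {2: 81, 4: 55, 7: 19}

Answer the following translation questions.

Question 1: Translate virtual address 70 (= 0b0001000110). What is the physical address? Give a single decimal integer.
Answer: 886

Derivation:
vaddr = 70 = 0b0001000110
Split: l1_idx=0, l2_idx=4, offset=6
L1[0] = 1
L2[1][4] = 55
paddr = 55 * 16 + 6 = 886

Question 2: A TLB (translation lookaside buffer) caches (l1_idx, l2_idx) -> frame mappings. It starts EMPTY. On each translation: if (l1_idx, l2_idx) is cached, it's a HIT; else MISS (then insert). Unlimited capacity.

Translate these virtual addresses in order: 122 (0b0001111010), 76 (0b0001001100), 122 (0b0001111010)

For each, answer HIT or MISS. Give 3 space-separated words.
vaddr=122: (0,7) not in TLB -> MISS, insert
vaddr=76: (0,4) not in TLB -> MISS, insert
vaddr=122: (0,7) in TLB -> HIT

Answer: MISS MISS HIT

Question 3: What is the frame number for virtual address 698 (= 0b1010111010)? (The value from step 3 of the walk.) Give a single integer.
Answer: 56

Derivation:
vaddr = 698: l1_idx=5, l2_idx=3
L1[5] = 0; L2[0][3] = 56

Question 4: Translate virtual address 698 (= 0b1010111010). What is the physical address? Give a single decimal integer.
Answer: 906

Derivation:
vaddr = 698 = 0b1010111010
Split: l1_idx=5, l2_idx=3, offset=10
L1[5] = 0
L2[0][3] = 56
paddr = 56 * 16 + 10 = 906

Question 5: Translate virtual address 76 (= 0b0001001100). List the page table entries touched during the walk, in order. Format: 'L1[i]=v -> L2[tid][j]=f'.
vaddr = 76 = 0b0001001100
Split: l1_idx=0, l2_idx=4, offset=12

Answer: L1[0]=1 -> L2[1][4]=55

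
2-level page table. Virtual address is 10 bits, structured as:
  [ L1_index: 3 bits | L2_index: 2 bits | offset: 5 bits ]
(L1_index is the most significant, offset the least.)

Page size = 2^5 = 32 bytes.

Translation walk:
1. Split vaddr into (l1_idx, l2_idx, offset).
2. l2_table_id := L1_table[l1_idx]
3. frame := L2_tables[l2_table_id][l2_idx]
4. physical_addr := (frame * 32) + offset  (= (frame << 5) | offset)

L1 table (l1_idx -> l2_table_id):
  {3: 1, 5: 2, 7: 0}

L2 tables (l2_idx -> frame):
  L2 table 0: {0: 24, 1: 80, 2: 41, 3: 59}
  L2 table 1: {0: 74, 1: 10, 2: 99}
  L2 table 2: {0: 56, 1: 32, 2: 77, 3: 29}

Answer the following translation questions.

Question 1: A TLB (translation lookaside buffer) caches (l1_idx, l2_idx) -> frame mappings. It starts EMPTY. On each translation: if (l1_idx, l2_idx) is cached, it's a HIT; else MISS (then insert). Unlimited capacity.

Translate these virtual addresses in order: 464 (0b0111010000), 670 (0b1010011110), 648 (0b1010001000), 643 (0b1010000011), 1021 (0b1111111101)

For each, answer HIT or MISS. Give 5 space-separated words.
Answer: MISS MISS HIT HIT MISS

Derivation:
vaddr=464: (3,2) not in TLB -> MISS, insert
vaddr=670: (5,0) not in TLB -> MISS, insert
vaddr=648: (5,0) in TLB -> HIT
vaddr=643: (5,0) in TLB -> HIT
vaddr=1021: (7,3) not in TLB -> MISS, insert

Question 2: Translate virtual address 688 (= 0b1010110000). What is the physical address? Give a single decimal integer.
vaddr = 688 = 0b1010110000
Split: l1_idx=5, l2_idx=1, offset=16
L1[5] = 2
L2[2][1] = 32
paddr = 32 * 32 + 16 = 1040

Answer: 1040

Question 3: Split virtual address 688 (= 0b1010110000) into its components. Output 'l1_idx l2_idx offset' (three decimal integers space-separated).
Answer: 5 1 16

Derivation:
vaddr = 688 = 0b1010110000
  top 3 bits -> l1_idx = 5
  next 2 bits -> l2_idx = 1
  bottom 5 bits -> offset = 16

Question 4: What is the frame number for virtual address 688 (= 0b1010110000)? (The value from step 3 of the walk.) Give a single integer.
vaddr = 688: l1_idx=5, l2_idx=1
L1[5] = 2; L2[2][1] = 32

Answer: 32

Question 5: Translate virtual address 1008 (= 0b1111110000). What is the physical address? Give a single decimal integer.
vaddr = 1008 = 0b1111110000
Split: l1_idx=7, l2_idx=3, offset=16
L1[7] = 0
L2[0][3] = 59
paddr = 59 * 32 + 16 = 1904

Answer: 1904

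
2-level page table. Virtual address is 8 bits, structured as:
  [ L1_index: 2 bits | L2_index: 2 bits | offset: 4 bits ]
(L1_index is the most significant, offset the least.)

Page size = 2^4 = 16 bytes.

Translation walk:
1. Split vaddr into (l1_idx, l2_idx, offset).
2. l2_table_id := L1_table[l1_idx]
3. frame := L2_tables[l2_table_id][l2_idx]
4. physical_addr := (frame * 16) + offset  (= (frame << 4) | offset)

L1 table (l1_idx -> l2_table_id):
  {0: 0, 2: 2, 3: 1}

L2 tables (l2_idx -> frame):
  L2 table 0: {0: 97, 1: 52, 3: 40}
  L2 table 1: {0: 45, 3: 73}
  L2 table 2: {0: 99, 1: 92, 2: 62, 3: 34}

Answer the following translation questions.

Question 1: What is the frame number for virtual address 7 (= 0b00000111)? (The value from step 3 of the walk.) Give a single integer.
Answer: 97

Derivation:
vaddr = 7: l1_idx=0, l2_idx=0
L1[0] = 0; L2[0][0] = 97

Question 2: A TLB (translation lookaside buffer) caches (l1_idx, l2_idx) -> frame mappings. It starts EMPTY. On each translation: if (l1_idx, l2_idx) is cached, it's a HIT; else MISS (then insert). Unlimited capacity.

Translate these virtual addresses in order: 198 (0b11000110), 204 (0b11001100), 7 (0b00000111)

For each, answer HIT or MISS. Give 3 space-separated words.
vaddr=198: (3,0) not in TLB -> MISS, insert
vaddr=204: (3,0) in TLB -> HIT
vaddr=7: (0,0) not in TLB -> MISS, insert

Answer: MISS HIT MISS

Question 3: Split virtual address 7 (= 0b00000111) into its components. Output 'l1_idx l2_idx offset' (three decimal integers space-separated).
Answer: 0 0 7

Derivation:
vaddr = 7 = 0b00000111
  top 2 bits -> l1_idx = 0
  next 2 bits -> l2_idx = 0
  bottom 4 bits -> offset = 7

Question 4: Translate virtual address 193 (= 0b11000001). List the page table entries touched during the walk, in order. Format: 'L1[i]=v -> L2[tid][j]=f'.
Answer: L1[3]=1 -> L2[1][0]=45

Derivation:
vaddr = 193 = 0b11000001
Split: l1_idx=3, l2_idx=0, offset=1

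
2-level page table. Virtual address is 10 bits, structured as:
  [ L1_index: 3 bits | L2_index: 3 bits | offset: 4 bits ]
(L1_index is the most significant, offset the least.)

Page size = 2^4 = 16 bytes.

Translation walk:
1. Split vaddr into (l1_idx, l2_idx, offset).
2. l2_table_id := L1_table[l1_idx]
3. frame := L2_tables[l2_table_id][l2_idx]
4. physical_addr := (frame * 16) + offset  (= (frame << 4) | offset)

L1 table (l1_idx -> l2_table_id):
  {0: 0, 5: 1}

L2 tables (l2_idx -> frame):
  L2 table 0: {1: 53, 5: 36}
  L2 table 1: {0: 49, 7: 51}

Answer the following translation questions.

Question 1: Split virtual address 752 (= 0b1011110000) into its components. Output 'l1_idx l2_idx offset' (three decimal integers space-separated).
Answer: 5 7 0

Derivation:
vaddr = 752 = 0b1011110000
  top 3 bits -> l1_idx = 5
  next 3 bits -> l2_idx = 7
  bottom 4 bits -> offset = 0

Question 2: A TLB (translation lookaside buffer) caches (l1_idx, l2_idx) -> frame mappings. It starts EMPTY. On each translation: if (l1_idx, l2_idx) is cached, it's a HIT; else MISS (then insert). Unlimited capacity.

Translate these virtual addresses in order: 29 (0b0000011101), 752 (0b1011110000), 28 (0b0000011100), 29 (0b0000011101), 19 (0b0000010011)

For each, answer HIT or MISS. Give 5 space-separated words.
vaddr=29: (0,1) not in TLB -> MISS, insert
vaddr=752: (5,7) not in TLB -> MISS, insert
vaddr=28: (0,1) in TLB -> HIT
vaddr=29: (0,1) in TLB -> HIT
vaddr=19: (0,1) in TLB -> HIT

Answer: MISS MISS HIT HIT HIT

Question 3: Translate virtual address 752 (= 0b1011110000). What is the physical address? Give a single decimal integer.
Answer: 816

Derivation:
vaddr = 752 = 0b1011110000
Split: l1_idx=5, l2_idx=7, offset=0
L1[5] = 1
L2[1][7] = 51
paddr = 51 * 16 + 0 = 816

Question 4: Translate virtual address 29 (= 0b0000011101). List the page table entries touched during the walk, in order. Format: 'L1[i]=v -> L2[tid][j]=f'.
Answer: L1[0]=0 -> L2[0][1]=53

Derivation:
vaddr = 29 = 0b0000011101
Split: l1_idx=0, l2_idx=1, offset=13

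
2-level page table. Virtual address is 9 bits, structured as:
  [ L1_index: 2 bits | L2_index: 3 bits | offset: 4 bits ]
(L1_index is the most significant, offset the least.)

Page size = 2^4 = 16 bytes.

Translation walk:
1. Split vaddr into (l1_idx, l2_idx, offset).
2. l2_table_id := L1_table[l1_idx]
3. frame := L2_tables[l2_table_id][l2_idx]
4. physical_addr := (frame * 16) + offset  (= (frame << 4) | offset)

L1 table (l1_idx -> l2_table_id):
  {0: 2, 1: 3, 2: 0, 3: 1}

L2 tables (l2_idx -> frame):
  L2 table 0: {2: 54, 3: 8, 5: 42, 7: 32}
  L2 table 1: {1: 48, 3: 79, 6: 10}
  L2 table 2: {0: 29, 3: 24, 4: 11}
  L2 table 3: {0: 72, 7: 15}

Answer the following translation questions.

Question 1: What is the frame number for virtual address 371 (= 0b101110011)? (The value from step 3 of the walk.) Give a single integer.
vaddr = 371: l1_idx=2, l2_idx=7
L1[2] = 0; L2[0][7] = 32

Answer: 32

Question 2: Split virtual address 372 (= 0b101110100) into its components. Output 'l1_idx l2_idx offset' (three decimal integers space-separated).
Answer: 2 7 4

Derivation:
vaddr = 372 = 0b101110100
  top 2 bits -> l1_idx = 2
  next 3 bits -> l2_idx = 7
  bottom 4 bits -> offset = 4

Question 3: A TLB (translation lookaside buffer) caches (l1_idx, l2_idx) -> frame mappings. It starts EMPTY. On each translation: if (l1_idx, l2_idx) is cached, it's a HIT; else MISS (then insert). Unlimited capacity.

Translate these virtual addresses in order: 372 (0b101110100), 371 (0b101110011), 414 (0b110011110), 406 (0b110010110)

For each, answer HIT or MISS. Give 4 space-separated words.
vaddr=372: (2,7) not in TLB -> MISS, insert
vaddr=371: (2,7) in TLB -> HIT
vaddr=414: (3,1) not in TLB -> MISS, insert
vaddr=406: (3,1) in TLB -> HIT

Answer: MISS HIT MISS HIT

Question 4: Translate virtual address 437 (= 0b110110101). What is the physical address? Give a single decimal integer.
Answer: 1269

Derivation:
vaddr = 437 = 0b110110101
Split: l1_idx=3, l2_idx=3, offset=5
L1[3] = 1
L2[1][3] = 79
paddr = 79 * 16 + 5 = 1269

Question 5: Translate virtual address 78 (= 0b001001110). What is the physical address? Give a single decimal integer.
Answer: 190

Derivation:
vaddr = 78 = 0b001001110
Split: l1_idx=0, l2_idx=4, offset=14
L1[0] = 2
L2[2][4] = 11
paddr = 11 * 16 + 14 = 190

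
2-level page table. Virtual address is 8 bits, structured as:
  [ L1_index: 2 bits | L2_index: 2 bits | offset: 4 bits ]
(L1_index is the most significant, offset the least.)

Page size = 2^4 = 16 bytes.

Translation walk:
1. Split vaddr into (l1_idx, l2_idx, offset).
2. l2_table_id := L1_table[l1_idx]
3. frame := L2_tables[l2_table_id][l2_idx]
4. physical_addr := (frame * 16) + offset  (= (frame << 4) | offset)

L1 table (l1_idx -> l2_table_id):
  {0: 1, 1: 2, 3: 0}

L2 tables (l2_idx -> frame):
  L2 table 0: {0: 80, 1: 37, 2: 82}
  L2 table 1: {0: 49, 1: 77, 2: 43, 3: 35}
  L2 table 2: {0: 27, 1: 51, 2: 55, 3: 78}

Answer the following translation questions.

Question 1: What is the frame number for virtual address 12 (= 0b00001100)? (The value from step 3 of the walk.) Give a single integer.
vaddr = 12: l1_idx=0, l2_idx=0
L1[0] = 1; L2[1][0] = 49

Answer: 49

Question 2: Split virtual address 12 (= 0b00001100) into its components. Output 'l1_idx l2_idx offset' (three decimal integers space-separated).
Answer: 0 0 12

Derivation:
vaddr = 12 = 0b00001100
  top 2 bits -> l1_idx = 0
  next 2 bits -> l2_idx = 0
  bottom 4 bits -> offset = 12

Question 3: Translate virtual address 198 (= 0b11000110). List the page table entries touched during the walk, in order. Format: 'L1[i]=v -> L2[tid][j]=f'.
vaddr = 198 = 0b11000110
Split: l1_idx=3, l2_idx=0, offset=6

Answer: L1[3]=0 -> L2[0][0]=80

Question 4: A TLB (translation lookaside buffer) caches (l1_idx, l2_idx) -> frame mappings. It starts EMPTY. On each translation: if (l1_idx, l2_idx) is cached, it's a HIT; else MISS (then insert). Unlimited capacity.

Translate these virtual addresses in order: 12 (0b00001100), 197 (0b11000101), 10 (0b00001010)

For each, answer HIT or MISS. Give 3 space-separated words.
Answer: MISS MISS HIT

Derivation:
vaddr=12: (0,0) not in TLB -> MISS, insert
vaddr=197: (3,0) not in TLB -> MISS, insert
vaddr=10: (0,0) in TLB -> HIT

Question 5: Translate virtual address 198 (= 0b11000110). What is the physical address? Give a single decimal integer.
vaddr = 198 = 0b11000110
Split: l1_idx=3, l2_idx=0, offset=6
L1[3] = 0
L2[0][0] = 80
paddr = 80 * 16 + 6 = 1286

Answer: 1286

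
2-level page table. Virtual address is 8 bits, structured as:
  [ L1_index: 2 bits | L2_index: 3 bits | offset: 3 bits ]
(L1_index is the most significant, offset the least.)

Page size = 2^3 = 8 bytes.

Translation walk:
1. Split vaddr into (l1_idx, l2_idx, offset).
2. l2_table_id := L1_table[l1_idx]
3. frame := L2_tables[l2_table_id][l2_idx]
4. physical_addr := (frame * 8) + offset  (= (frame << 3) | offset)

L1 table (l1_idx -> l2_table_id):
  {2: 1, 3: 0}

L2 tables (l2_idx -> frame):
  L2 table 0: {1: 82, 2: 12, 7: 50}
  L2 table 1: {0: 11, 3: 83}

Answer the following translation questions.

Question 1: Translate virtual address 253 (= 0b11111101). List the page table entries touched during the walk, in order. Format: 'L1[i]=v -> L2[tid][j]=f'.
vaddr = 253 = 0b11111101
Split: l1_idx=3, l2_idx=7, offset=5

Answer: L1[3]=0 -> L2[0][7]=50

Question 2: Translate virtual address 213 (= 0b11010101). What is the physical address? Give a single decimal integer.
Answer: 101

Derivation:
vaddr = 213 = 0b11010101
Split: l1_idx=3, l2_idx=2, offset=5
L1[3] = 0
L2[0][2] = 12
paddr = 12 * 8 + 5 = 101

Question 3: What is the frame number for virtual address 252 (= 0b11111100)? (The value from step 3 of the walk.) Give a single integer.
vaddr = 252: l1_idx=3, l2_idx=7
L1[3] = 0; L2[0][7] = 50

Answer: 50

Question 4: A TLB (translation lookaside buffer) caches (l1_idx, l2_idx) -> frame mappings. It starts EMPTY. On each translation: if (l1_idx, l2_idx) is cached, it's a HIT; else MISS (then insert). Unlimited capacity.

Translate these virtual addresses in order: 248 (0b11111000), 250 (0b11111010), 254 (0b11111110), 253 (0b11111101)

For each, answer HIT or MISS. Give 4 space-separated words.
Answer: MISS HIT HIT HIT

Derivation:
vaddr=248: (3,7) not in TLB -> MISS, insert
vaddr=250: (3,7) in TLB -> HIT
vaddr=254: (3,7) in TLB -> HIT
vaddr=253: (3,7) in TLB -> HIT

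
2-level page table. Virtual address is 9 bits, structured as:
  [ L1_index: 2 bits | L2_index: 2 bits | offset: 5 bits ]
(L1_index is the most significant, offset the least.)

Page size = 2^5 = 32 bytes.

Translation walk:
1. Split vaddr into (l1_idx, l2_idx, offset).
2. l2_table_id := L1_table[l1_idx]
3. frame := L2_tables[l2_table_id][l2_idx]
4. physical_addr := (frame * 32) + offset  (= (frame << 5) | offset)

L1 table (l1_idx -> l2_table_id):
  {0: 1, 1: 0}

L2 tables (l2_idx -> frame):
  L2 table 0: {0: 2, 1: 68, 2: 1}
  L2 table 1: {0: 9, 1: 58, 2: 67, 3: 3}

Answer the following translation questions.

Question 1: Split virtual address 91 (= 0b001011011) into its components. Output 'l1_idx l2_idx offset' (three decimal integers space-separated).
Answer: 0 2 27

Derivation:
vaddr = 91 = 0b001011011
  top 2 bits -> l1_idx = 0
  next 2 bits -> l2_idx = 2
  bottom 5 bits -> offset = 27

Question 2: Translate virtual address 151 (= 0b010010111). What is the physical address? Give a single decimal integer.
vaddr = 151 = 0b010010111
Split: l1_idx=1, l2_idx=0, offset=23
L1[1] = 0
L2[0][0] = 2
paddr = 2 * 32 + 23 = 87

Answer: 87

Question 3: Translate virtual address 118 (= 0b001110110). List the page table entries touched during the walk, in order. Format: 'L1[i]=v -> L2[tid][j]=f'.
Answer: L1[0]=1 -> L2[1][3]=3

Derivation:
vaddr = 118 = 0b001110110
Split: l1_idx=0, l2_idx=3, offset=22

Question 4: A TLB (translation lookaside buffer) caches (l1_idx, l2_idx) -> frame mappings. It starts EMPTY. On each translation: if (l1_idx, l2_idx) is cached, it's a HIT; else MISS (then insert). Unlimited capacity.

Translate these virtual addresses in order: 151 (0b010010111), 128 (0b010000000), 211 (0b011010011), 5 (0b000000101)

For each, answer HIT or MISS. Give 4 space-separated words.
Answer: MISS HIT MISS MISS

Derivation:
vaddr=151: (1,0) not in TLB -> MISS, insert
vaddr=128: (1,0) in TLB -> HIT
vaddr=211: (1,2) not in TLB -> MISS, insert
vaddr=5: (0,0) not in TLB -> MISS, insert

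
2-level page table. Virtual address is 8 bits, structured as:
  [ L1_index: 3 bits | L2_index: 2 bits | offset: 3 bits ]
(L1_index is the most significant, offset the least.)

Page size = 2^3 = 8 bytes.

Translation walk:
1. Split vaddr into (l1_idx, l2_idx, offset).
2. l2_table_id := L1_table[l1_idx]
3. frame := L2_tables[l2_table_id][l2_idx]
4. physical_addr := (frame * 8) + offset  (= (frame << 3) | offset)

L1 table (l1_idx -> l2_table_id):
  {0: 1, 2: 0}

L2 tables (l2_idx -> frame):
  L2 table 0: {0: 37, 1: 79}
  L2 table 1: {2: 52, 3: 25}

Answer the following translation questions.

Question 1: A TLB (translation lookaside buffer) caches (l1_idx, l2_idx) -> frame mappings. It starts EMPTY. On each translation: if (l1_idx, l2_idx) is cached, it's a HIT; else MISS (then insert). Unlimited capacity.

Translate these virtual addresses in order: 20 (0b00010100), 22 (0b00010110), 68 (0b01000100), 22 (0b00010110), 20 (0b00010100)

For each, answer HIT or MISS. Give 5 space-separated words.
Answer: MISS HIT MISS HIT HIT

Derivation:
vaddr=20: (0,2) not in TLB -> MISS, insert
vaddr=22: (0,2) in TLB -> HIT
vaddr=68: (2,0) not in TLB -> MISS, insert
vaddr=22: (0,2) in TLB -> HIT
vaddr=20: (0,2) in TLB -> HIT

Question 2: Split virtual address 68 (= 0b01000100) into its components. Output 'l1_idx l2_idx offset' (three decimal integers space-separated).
vaddr = 68 = 0b01000100
  top 3 bits -> l1_idx = 2
  next 2 bits -> l2_idx = 0
  bottom 3 bits -> offset = 4

Answer: 2 0 4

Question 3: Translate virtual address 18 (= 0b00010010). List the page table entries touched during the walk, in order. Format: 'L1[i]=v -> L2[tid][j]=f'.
Answer: L1[0]=1 -> L2[1][2]=52

Derivation:
vaddr = 18 = 0b00010010
Split: l1_idx=0, l2_idx=2, offset=2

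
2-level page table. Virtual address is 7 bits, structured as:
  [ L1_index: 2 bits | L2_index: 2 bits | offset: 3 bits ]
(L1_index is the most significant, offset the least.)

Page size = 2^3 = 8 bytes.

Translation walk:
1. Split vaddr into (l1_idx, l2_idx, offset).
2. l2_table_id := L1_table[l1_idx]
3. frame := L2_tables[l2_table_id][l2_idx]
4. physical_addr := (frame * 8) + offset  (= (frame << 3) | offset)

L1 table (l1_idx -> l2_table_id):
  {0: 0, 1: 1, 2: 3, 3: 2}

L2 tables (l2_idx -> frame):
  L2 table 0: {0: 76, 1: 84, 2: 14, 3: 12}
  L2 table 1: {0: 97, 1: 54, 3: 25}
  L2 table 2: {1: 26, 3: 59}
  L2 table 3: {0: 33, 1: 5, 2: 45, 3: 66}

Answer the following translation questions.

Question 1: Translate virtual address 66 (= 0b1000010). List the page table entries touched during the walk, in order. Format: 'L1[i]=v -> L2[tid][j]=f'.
vaddr = 66 = 0b1000010
Split: l1_idx=2, l2_idx=0, offset=2

Answer: L1[2]=3 -> L2[3][0]=33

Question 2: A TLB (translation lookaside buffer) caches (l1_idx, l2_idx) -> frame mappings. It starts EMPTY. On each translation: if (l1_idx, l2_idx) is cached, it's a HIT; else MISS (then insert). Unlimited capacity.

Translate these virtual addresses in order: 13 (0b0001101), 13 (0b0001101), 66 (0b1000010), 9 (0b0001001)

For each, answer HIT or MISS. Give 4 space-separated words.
Answer: MISS HIT MISS HIT

Derivation:
vaddr=13: (0,1) not in TLB -> MISS, insert
vaddr=13: (0,1) in TLB -> HIT
vaddr=66: (2,0) not in TLB -> MISS, insert
vaddr=9: (0,1) in TLB -> HIT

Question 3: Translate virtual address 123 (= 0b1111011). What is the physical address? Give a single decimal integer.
vaddr = 123 = 0b1111011
Split: l1_idx=3, l2_idx=3, offset=3
L1[3] = 2
L2[2][3] = 59
paddr = 59 * 8 + 3 = 475

Answer: 475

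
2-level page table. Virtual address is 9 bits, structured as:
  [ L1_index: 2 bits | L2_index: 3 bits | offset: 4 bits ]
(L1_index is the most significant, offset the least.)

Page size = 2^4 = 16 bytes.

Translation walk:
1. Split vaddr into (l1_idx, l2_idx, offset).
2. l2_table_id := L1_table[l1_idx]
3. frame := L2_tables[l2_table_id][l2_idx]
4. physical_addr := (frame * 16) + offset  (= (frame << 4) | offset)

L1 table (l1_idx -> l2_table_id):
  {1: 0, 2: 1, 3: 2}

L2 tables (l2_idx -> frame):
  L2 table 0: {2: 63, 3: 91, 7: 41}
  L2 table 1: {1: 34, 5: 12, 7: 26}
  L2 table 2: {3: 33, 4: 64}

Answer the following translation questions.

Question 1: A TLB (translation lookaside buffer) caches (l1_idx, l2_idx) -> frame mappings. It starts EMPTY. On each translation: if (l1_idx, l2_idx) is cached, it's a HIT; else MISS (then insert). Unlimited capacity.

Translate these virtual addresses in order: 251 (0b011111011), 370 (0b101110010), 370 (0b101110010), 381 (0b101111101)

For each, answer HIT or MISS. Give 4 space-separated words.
Answer: MISS MISS HIT HIT

Derivation:
vaddr=251: (1,7) not in TLB -> MISS, insert
vaddr=370: (2,7) not in TLB -> MISS, insert
vaddr=370: (2,7) in TLB -> HIT
vaddr=381: (2,7) in TLB -> HIT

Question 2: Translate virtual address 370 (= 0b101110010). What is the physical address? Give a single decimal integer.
vaddr = 370 = 0b101110010
Split: l1_idx=2, l2_idx=7, offset=2
L1[2] = 1
L2[1][7] = 26
paddr = 26 * 16 + 2 = 418

Answer: 418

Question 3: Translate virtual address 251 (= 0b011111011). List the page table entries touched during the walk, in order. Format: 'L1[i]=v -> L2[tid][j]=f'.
vaddr = 251 = 0b011111011
Split: l1_idx=1, l2_idx=7, offset=11

Answer: L1[1]=0 -> L2[0][7]=41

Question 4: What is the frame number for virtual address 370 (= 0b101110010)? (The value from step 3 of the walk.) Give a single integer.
vaddr = 370: l1_idx=2, l2_idx=7
L1[2] = 1; L2[1][7] = 26

Answer: 26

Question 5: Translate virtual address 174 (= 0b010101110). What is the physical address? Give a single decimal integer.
vaddr = 174 = 0b010101110
Split: l1_idx=1, l2_idx=2, offset=14
L1[1] = 0
L2[0][2] = 63
paddr = 63 * 16 + 14 = 1022

Answer: 1022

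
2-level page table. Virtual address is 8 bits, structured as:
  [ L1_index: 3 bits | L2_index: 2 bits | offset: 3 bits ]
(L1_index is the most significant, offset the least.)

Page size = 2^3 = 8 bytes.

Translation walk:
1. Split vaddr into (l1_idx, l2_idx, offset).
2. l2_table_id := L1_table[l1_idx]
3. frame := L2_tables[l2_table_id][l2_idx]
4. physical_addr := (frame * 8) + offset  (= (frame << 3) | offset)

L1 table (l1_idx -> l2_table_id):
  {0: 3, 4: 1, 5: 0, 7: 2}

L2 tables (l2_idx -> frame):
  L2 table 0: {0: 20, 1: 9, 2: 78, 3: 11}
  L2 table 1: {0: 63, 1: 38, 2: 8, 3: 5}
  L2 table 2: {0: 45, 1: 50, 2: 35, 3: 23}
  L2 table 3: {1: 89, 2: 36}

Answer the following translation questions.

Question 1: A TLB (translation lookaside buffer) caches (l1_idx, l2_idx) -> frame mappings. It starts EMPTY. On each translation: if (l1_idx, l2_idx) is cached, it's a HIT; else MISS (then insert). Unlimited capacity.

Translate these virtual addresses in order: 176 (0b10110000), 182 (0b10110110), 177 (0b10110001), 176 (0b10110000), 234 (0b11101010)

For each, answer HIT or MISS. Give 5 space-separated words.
vaddr=176: (5,2) not in TLB -> MISS, insert
vaddr=182: (5,2) in TLB -> HIT
vaddr=177: (5,2) in TLB -> HIT
vaddr=176: (5,2) in TLB -> HIT
vaddr=234: (7,1) not in TLB -> MISS, insert

Answer: MISS HIT HIT HIT MISS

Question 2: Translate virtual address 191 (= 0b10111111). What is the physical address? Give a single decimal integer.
vaddr = 191 = 0b10111111
Split: l1_idx=5, l2_idx=3, offset=7
L1[5] = 0
L2[0][3] = 11
paddr = 11 * 8 + 7 = 95

Answer: 95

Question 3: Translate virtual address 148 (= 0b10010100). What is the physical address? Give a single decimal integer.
vaddr = 148 = 0b10010100
Split: l1_idx=4, l2_idx=2, offset=4
L1[4] = 1
L2[1][2] = 8
paddr = 8 * 8 + 4 = 68

Answer: 68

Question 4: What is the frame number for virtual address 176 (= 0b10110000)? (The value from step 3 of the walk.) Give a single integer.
Answer: 78

Derivation:
vaddr = 176: l1_idx=5, l2_idx=2
L1[5] = 0; L2[0][2] = 78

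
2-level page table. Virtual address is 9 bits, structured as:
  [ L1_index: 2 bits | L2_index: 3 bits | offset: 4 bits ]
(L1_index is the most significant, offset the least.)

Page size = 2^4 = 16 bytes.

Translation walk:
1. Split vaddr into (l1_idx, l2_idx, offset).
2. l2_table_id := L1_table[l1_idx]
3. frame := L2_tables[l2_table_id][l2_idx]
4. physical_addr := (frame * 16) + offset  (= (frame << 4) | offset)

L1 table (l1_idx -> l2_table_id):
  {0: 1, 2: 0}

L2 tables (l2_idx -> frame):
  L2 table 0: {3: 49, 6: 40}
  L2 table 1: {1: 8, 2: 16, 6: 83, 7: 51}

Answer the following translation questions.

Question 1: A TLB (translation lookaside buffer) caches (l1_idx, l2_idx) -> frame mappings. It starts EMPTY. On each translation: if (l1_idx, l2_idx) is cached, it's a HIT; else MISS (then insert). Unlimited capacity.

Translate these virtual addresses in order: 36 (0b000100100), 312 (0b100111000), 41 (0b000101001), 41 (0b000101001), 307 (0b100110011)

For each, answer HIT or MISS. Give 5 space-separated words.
vaddr=36: (0,2) not in TLB -> MISS, insert
vaddr=312: (2,3) not in TLB -> MISS, insert
vaddr=41: (0,2) in TLB -> HIT
vaddr=41: (0,2) in TLB -> HIT
vaddr=307: (2,3) in TLB -> HIT

Answer: MISS MISS HIT HIT HIT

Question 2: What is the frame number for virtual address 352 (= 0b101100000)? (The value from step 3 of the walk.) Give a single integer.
Answer: 40

Derivation:
vaddr = 352: l1_idx=2, l2_idx=6
L1[2] = 0; L2[0][6] = 40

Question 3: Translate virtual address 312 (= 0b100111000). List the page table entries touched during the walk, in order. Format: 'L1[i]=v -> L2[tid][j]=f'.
vaddr = 312 = 0b100111000
Split: l1_idx=2, l2_idx=3, offset=8

Answer: L1[2]=0 -> L2[0][3]=49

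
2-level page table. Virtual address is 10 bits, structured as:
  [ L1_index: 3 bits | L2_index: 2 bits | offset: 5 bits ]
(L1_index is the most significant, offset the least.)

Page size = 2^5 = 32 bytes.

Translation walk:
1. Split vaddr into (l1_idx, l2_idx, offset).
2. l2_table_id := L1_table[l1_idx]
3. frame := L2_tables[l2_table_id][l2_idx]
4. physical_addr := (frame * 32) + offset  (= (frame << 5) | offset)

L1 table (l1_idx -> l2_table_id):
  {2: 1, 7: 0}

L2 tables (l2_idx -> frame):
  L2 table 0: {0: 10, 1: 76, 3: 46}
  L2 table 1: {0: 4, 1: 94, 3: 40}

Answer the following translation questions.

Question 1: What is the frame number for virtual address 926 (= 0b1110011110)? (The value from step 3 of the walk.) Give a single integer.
Answer: 10

Derivation:
vaddr = 926: l1_idx=7, l2_idx=0
L1[7] = 0; L2[0][0] = 10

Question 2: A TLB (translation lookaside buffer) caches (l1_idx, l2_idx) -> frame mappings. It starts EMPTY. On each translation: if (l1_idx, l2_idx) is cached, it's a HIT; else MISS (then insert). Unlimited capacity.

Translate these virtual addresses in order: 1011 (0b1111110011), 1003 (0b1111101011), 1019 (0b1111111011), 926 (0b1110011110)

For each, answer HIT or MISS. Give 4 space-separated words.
vaddr=1011: (7,3) not in TLB -> MISS, insert
vaddr=1003: (7,3) in TLB -> HIT
vaddr=1019: (7,3) in TLB -> HIT
vaddr=926: (7,0) not in TLB -> MISS, insert

Answer: MISS HIT HIT MISS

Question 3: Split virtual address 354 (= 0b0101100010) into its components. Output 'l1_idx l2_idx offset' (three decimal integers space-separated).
vaddr = 354 = 0b0101100010
  top 3 bits -> l1_idx = 2
  next 2 bits -> l2_idx = 3
  bottom 5 bits -> offset = 2

Answer: 2 3 2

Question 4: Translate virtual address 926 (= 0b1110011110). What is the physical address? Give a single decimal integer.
Answer: 350

Derivation:
vaddr = 926 = 0b1110011110
Split: l1_idx=7, l2_idx=0, offset=30
L1[7] = 0
L2[0][0] = 10
paddr = 10 * 32 + 30 = 350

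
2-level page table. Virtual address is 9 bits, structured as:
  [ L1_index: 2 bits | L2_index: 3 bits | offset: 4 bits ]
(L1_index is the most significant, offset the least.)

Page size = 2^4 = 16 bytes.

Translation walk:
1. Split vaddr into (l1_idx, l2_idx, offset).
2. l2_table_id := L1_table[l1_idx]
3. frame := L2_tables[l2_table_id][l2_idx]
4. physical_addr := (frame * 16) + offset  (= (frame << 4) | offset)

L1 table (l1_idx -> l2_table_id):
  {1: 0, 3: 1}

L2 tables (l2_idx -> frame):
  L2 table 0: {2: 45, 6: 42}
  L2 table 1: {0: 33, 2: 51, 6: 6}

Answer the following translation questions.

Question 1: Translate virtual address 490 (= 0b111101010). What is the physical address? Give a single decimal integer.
vaddr = 490 = 0b111101010
Split: l1_idx=3, l2_idx=6, offset=10
L1[3] = 1
L2[1][6] = 6
paddr = 6 * 16 + 10 = 106

Answer: 106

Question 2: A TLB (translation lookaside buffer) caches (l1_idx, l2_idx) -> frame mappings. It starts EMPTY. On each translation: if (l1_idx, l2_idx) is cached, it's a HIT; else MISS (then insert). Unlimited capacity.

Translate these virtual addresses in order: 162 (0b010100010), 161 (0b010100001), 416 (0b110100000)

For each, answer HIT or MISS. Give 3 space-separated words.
Answer: MISS HIT MISS

Derivation:
vaddr=162: (1,2) not in TLB -> MISS, insert
vaddr=161: (1,2) in TLB -> HIT
vaddr=416: (3,2) not in TLB -> MISS, insert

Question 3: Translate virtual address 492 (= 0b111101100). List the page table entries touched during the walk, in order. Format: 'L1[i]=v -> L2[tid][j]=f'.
vaddr = 492 = 0b111101100
Split: l1_idx=3, l2_idx=6, offset=12

Answer: L1[3]=1 -> L2[1][6]=6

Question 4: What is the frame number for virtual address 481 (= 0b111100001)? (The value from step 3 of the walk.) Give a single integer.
Answer: 6

Derivation:
vaddr = 481: l1_idx=3, l2_idx=6
L1[3] = 1; L2[1][6] = 6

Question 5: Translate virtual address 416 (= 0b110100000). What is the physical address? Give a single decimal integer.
vaddr = 416 = 0b110100000
Split: l1_idx=3, l2_idx=2, offset=0
L1[3] = 1
L2[1][2] = 51
paddr = 51 * 16 + 0 = 816

Answer: 816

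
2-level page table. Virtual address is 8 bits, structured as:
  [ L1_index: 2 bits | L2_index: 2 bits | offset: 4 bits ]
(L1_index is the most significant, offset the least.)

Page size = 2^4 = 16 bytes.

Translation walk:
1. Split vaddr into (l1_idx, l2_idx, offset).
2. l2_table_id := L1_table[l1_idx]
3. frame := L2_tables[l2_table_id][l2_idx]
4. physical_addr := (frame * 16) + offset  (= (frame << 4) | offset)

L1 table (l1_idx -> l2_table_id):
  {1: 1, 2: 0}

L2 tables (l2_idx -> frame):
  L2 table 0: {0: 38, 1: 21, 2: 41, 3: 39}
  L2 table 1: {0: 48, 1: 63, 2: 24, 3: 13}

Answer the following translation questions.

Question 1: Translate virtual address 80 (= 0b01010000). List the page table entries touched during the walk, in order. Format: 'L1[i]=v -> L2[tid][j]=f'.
vaddr = 80 = 0b01010000
Split: l1_idx=1, l2_idx=1, offset=0

Answer: L1[1]=1 -> L2[1][1]=63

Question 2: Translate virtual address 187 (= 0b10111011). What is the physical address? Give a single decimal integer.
vaddr = 187 = 0b10111011
Split: l1_idx=2, l2_idx=3, offset=11
L1[2] = 0
L2[0][3] = 39
paddr = 39 * 16 + 11 = 635

Answer: 635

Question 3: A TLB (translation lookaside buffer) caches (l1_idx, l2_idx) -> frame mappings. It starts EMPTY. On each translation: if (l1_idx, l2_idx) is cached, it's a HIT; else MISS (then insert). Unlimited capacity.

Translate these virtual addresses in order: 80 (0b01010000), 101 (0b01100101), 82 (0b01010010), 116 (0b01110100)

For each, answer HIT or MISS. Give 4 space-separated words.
vaddr=80: (1,1) not in TLB -> MISS, insert
vaddr=101: (1,2) not in TLB -> MISS, insert
vaddr=82: (1,1) in TLB -> HIT
vaddr=116: (1,3) not in TLB -> MISS, insert

Answer: MISS MISS HIT MISS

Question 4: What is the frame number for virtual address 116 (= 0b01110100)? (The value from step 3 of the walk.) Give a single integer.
vaddr = 116: l1_idx=1, l2_idx=3
L1[1] = 1; L2[1][3] = 13

Answer: 13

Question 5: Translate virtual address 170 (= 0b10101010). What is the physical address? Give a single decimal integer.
Answer: 666

Derivation:
vaddr = 170 = 0b10101010
Split: l1_idx=2, l2_idx=2, offset=10
L1[2] = 0
L2[0][2] = 41
paddr = 41 * 16 + 10 = 666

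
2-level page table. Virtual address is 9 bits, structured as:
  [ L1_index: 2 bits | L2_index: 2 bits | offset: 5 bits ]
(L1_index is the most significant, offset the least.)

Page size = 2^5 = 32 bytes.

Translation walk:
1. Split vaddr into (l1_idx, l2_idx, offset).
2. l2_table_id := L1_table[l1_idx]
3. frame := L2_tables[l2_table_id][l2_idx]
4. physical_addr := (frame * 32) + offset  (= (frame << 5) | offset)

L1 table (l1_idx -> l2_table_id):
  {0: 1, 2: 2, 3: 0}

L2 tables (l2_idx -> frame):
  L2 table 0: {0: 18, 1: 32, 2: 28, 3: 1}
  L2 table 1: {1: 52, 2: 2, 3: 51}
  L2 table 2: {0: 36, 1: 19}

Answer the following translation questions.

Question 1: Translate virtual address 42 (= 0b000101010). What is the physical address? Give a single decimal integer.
vaddr = 42 = 0b000101010
Split: l1_idx=0, l2_idx=1, offset=10
L1[0] = 1
L2[1][1] = 52
paddr = 52 * 32 + 10 = 1674

Answer: 1674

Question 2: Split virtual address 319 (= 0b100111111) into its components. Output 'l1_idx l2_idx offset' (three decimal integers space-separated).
Answer: 2 1 31

Derivation:
vaddr = 319 = 0b100111111
  top 2 bits -> l1_idx = 2
  next 2 bits -> l2_idx = 1
  bottom 5 bits -> offset = 31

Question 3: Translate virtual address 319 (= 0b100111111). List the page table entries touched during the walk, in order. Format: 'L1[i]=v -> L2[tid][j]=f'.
Answer: L1[2]=2 -> L2[2][1]=19

Derivation:
vaddr = 319 = 0b100111111
Split: l1_idx=2, l2_idx=1, offset=31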